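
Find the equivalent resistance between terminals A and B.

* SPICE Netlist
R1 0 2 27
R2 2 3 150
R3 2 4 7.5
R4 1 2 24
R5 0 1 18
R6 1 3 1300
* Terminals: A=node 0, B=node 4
Reduce the network between node 0 (A) and node 4 (B) by series/parallel combination:
  Rs1 = R6 + R2 (series, joined only at node 3) = 1300 + 150 = 1450 Ω
  Rp1 = R4 ‖ Rs1 (parallel, both between nodes 1 and 2) = 1/(1/24 + 1/1450) = 23.61 Ω
  Rs2 = R5 + Rp1 (series, joined only at node 1) = 18 + 23.61 = 41.61 Ω
  Rp2 = R1 ‖ Rs2 (parallel, both between nodes 0 and 2) = 1/(1/27 + 1/41.61) = 16.37 Ω
  Rs3 = R3 + Rp2 (series, joined only at node 2) = 7.5 + 16.37 = 23.87 Ω
R_eq = 23.87 Ω

Final answer: 23.87 Ω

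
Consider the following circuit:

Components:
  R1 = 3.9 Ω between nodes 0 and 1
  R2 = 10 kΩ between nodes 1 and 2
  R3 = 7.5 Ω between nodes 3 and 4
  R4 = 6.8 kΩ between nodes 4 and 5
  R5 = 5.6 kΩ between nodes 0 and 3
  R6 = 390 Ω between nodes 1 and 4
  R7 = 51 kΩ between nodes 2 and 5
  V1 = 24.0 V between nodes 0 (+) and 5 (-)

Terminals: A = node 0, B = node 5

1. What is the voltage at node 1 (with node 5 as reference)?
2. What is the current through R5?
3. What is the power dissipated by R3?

Nodal analysis, taking node 5 as the 0 V reference.
Source V1 fixes V_0 = 24 V.
KCL at each unknown node (sum of currents leaving = 0; resistances in Ω):
  Node 1: (V_1 - 24)/3.9 + (V_1 - V_2)/10000 + (V_1 - V_4)/390 = 0
  Node 2: (V_2 - V_1)/10000 + (V_2 - 0)/51000 = 0
  Node 3: (V_3 - V_4)/7.5 + (V_3 - 24)/5600 = 0
  Node 4: (V_4 - V_3)/7.5 + (V_4 - 0)/6800 + (V_4 - V_1)/390 = 0
Collecting terms (coefficients in siemens):
  0.2591·V_1 - 0.0001·V_2 - 0.002564·V_4 = 6.154
  0.0001196·V_2 - 0.0001·V_1 = 0
  0.1335·V_3 - 0.1333·V_4 = 0.004286
  0.136·V_4 - 0.002564·V_1 - 0.1333·V_3 = 0
Solving these 4 simultaneous equations (Gaussian elimination) gives:
  V_1 = 23.99 V, V_2 = 20.05 V, V_3 = 22.77 V, V_4 = 22.77 V
Part 1:
  Read off the nodal solution: V_1 = 23.99 V
Part 2:
  I_R5 = (V_0 - V_3)/R5 = (24 - 22.77)/5600 = 0.00022 A
  Magnitude: I_R5 = 0.00022 A
Part 3:
  I_R3 = (V_3 - V_4)/R3 = (22.77 - 22.77)/7.5 = 0.00022 A
  P_R3 = I_R3² × R3 = (0.00022)² × 7.5 = 0.000000363 W

Final answers:
1. V_1 = 23.99 V
2. I_R5 = 0.00022 A
3. P_R3 = 3.63e-07 W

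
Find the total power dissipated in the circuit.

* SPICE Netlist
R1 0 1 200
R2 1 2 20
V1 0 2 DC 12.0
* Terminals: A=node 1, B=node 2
Nodal analysis, taking node 2 as the 0 V reference.
Source V1 fixes V_0 = 12 V.
KCL at each unknown node (sum of currents leaving = 0; resistances in Ω):
  Node 1: (V_1 - 12)/200 + (V_1 - 0)/20 = 0
Collecting terms: 0.055 × V_1 = 0.06  =>  V_1 = 1.091 V
Power in each resistor, P = (ΔV)²/R:
  P_R1 = (12 - 1.091)²/200 = 0.595 W
  P_R2 = (1.091 - 0)²/20 = 0.0595 W
P_total = P_R1 + P_R2 = 0.6545 W

Final answer: 0.6545 W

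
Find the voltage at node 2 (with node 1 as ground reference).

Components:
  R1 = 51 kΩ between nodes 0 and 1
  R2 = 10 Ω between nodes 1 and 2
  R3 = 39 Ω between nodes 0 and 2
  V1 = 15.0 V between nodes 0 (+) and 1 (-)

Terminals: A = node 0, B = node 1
Nodal analysis, taking node 1 as the 0 V reference.
Source V1 fixes V_0 = 15 V.
KCL at each unknown node (sum of currents leaving = 0; resistances in Ω):
  Node 2: (V_2 - 0)/10 + (V_2 - 15)/39 = 0
Collecting terms: 0.1256 × V_2 = 0.3846  =>  V_2 = 3.061 V
The requested potential is V_2 = 3.061 V.

Final answer: V_2 = 3.061 V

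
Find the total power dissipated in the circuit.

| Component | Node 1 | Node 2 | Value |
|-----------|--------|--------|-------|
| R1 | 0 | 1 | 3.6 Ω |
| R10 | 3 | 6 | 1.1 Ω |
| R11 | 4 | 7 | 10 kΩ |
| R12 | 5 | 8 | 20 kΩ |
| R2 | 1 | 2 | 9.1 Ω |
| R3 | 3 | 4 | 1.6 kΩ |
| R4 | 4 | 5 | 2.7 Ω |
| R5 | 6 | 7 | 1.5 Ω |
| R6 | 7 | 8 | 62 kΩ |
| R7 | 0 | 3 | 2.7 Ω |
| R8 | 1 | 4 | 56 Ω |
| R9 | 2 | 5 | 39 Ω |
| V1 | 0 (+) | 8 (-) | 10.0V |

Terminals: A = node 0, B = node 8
Nodal analysis, taking node 8 as the 0 V reference.
Source V1 fixes V_0 = 10 V.
KCL at each unknown node (sum of currents leaving = 0; resistances in Ω):
  Node 1: (V_1 - 10)/3.6 + (V_1 - V_2)/9.1 + (V_1 - V_4)/56 = 0
  Node 2: (V_2 - V_1)/9.1 + (V_2 - V_5)/39 = 0
  Node 3: (V_3 - V_4)/1600 + (V_3 - 10)/2.7 + (V_3 - V_6)/1.1 = 0
  Node 4: (V_4 - V_3)/1600 + (V_4 - V_5)/2.7 + (V_4 - V_1)/56 + (V_4 - V_7)/10000 = 0
  Node 5: (V_5 - V_4)/2.7 + (V_5 - V_2)/39 + (V_5 - 0)/20000 = 0
  Node 6: (V_6 - V_7)/1.5 + (V_6 - V_3)/1.1 = 0
  Node 7: (V_7 - V_6)/1.5 + (V_7 - 0)/62000 + (V_7 - V_4)/10000 = 0
Collecting terms (coefficients in siemens):
  0.4055·V_1 - 0.1099·V_2 - 0.01786·V_4 = 2.778
  0.1355·V_2 - 0.1099·V_1 - 0.02564·V_5 = 0
  1.28·V_3 - 0.000625·V_4 - 0.9091·V_6 = 3.704
  0.389·V_4 - 0.01786·V_1 - 0.000625·V_3 - 0.3704·V_5 - 0.0001·V_7 = 0
  0.3961·V_5 - 0.02564·V_2 - 0.3704·V_4 = 0
  1.576·V_6 - 0.9091·V_3 - 0.6667·V_7 = 0
  0.6668·V_7 - 0.0001·V_4 - 0.6667·V_6 = 0
Solving these 7 simultaneous equations (Gaussian elimination) gives:
  V_1 = 9.998 V, V_2 = 9.996 V, V_3 = 10 V, V_4 = 9.986 V
  V_5 = 9.985 V, V_6 = 9.999 V, V_7 = 9.999 V
Power in each resistor, P = (ΔV)²/R:
  P_R1 = (10 - 9.998)²/3.6 = 0.0000008623 W
  P_R2 = (9.998 - 9.996)²/9.1 = 0.0000006597 W
  P_R3 = (10 - 9.986)²/1600 = 0.0000001161 W
  P_R4 = (9.986 - 9.985)²/2.7 = 0.0000001428 W
  P_R5 = (9.999 - 9.999)²/1.5 = 0.00000003966 W
  P_R6 = (9.999 - 0)²/62000 = 0.001613 W
  P_R7 = (10 - 10)²/2.7 = 0.00000007906 W
  P_R8 = (9.998 - 9.986)²/56 = 0.000002715 W
  P_R9 = (9.996 - 9.985)²/39 = 0.000002827 W
  P_R10 = (10 - 9.999)²/1.1 = 0.00000002908 W
  P_R11 = (9.986 - 9.999)²/10000 = 0.00000001744 W
  P_R12 = (9.985 - 0)²/20000 = 0.004985 W
P_total = P_R1 + P_R2 + P_R3 + P_R4 + P_R5 + P_R6 + P_R7 + P_R8 + P_R9 + P_R10 + P_R11 + P_R12 = 0.006605 W

Final answer: 0.006605 W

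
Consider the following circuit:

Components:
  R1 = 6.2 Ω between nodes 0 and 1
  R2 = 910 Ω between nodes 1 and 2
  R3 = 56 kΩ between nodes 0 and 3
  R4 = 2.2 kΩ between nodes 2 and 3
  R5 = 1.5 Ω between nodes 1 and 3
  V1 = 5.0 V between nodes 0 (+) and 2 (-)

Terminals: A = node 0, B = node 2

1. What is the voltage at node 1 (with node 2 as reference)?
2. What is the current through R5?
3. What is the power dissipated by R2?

Nodal analysis, taking node 2 as the 0 V reference.
Source V1 fixes V_0 = 5 V.
KCL at each unknown node (sum of currents leaving = 0; resistances in Ω):
  Node 1: (V_1 - 5)/6.2 + (V_1 - 0)/910 + (V_1 - V_3)/1.5 = 0
  Node 3: (V_3 - 5)/56000 + (V_3 - 0)/2200 + (V_3 - V_1)/1.5 = 0
Collecting terms (coefficients in siemens):
  0.8291·V_1 - 0.6667·V_3 = 0.8065
  0.6671·V_3 - 0.6667·V_1 = 0.00008929
Determinant D = (0.8291)(0.6671) - (-0.6667)(-0.6667) = 0.1087
V_1 = [(0.8065)(0.6671) - (-0.6667)(0.00008929)]/D = 4.952 V
V_3 = [(0.8291)(0.00008929) - (0.8065)(-0.6667)]/D = 4.949 V
Part 1:
  Read off the nodal solution: V_1 = 4.952 V
Part 2:
  I_R5 = (V_1 - V_3)/R5 = (4.952 - 4.949)/1.5 = 0.002249 A
  Magnitude: I_R5 = 0.002249 A
Part 3:
  I_R2 = (V_1 - V_2)/R2 = (4.952 - 0)/910 = 0.005442 A
  P_R2 = I_R2² × R2 = (0.005442)² × 910 = 0.02695 W

Final answers:
1. V_1 = 4.952 V
2. I_R5 = 0.002249 A
3. P_R2 = 0.02695 W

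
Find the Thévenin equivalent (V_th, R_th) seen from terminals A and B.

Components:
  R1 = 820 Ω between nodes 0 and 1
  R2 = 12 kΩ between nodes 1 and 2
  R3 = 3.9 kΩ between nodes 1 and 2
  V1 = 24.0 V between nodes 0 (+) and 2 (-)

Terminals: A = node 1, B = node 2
Step 1 — V_th is the open-circuit voltage V_A - V_B (nothing connected across the terminals).
Nodal analysis, taking node 2 as the 0 V reference.
Source V1 fixes V_0 = 24 V.
KCL at each unknown node (sum of currents leaving = 0; resistances in Ω):
  Node 1: (V_1 - 24)/820 + (V_1 - 0)/12000 + (V_1 - 0)/3900 = 0
Collecting terms: 0.001559 × V_1 = 0.02927  =>  V_1 = 18.77 V
V_th = V_1 - V_2 = 18.77 - 0 = 18.77 V
Step 2 — R_th: zero the source — replace V1 by a short circuit (node 2 merges into node 0) — and find the resistance seen between A (node 1) and B (node 0).
Reduce the network between node 1 (A) and node 0 (B) by series/parallel combination:
  Rp1 = R1 ‖ R2 ‖ R3 (parallel, all between nodes 0 and 1) = 1/(1/820 + 1/12000 + 1/3900) = 641.3 Ω
R_th = 641.3 Ω

Final answer: V_th = 18.77 V, R_th = 641.3 Ω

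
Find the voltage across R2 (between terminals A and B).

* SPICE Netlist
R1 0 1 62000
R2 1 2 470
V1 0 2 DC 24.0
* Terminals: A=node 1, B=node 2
R1 and R2 are in series across V1 (node 0 → node 1 → node 2), and the output A–B is taken across R2, so this is a voltage divider.
Series current: I = V1/(R1 + R2) = 24/(62000 + 470) = 24/62470 = 0.0003842 A
V_R2 = I × R2 = V1 × R2/(R1 + R2) = 24 × 470/62470 = 0.1806 V

Final answer: 0.1806 V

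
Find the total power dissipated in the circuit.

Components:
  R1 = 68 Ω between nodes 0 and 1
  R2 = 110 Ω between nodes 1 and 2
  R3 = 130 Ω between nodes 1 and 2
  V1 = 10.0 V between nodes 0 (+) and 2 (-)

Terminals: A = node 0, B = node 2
Nodal analysis, taking node 2 as the 0 V reference.
Source V1 fixes V_0 = 10 V.
KCL at each unknown node (sum of currents leaving = 0; resistances in Ω):
  Node 1: (V_1 - 10)/68 + (V_1 - 0)/110 + (V_1 - 0)/130 = 0
Collecting terms: 0.03149 × V_1 = 0.1471  =>  V_1 = 4.67 V
Power in each resistor, P = (ΔV)²/R:
  P_R1 = (10 - 4.67)²/68 = 0.4178 W
  P_R2 = (4.67 - 0)²/110 = 0.1983 W
  P_R3 = (4.67 - 0)²/130 = 0.1678 W
P_total = P_R1 + P_R2 + P_R3 = 0.7838 W

Final answer: 0.7838 W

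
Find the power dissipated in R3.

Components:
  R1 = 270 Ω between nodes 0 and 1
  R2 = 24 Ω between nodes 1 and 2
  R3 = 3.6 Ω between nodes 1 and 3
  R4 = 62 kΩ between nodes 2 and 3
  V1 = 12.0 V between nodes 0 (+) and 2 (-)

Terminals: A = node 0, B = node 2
Nodal analysis, taking node 2 as the 0 V reference.
Source V1 fixes V_0 = 12 V.
KCL at each unknown node (sum of currents leaving = 0; resistances in Ω):
  Node 1: (V_1 - 12)/270 + (V_1 - 0)/24 + (V_1 - V_3)/3.6 = 0
  Node 3: (V_3 - V_1)/3.6 + (V_3 - 0)/62000 = 0
Collecting terms (coefficients in siemens):
  0.3231·V_1 - 0.2778·V_3 = 0.04444
  0.2778·V_3 - 0.2778·V_1 = 0
Determinant D = (0.3231)(0.2778) - (-0.2778)(-0.2778) = 0.01261
V_1 = [(0.04444)(0.2778) - (-0.2778)(0)]/D = 0.9792 V
V_3 = [(0.3231)(0) - (0.04444)(-0.2778)]/D = 0.9792 V
I_R3 = (V_1 - V_3)/R3 = (0.9792 - 0.9792)/3.6 = 0.00001579 A
P_R3 = I_R3² × R3 = (0.00001579)² × 3.6 = 0.0000000008979 W

Final answer: 8.979e-10 W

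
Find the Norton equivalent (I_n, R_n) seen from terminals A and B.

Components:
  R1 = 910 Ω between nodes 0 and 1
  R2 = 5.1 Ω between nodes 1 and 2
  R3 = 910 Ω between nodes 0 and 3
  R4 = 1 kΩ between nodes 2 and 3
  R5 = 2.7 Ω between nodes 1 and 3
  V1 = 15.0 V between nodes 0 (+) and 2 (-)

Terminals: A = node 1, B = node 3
Find the Thévenin equivalent first; then I_n = V_th/R_th and R_n = R_th.
Step 1 — V_th is the open-circuit voltage V_A - V_B (nothing connected across the terminals).
Nodal analysis, taking node 2 as the 0 V reference.
Source V1 fixes V_0 = 15 V.
KCL at each unknown node (sum of currents leaving = 0; resistances in Ω):
  Node 1: (V_1 - 15)/910 + (V_1 - 0)/5.1 + (V_1 - V_3)/2.7 = 0
  Node 3: (V_3 - 15)/910 + (V_3 - 0)/1000 + (V_3 - V_1)/2.7 = 0
Collecting terms (coefficients in siemens):
  0.5675·V_1 - 0.3704·V_3 = 0.01648
  0.3725·V_3 - 0.3704·V_1 = 0.01648
Determinant D = (0.5675)(0.3725) - (-0.3704)(-0.3704) = 0.07422
V_1 = [(0.01648)(0.3725) - (-0.3704)(0.01648)]/D = 0.165 V
V_3 = [(0.5675)(0.01648) - (0.01648)(-0.3704)]/D = 0.2083 V
V_th = V_1 - V_3 = 0.165 - 0.2083 = -0.04333 V
Step 2 — R_th: zero the source — replace V1 by a short circuit (node 2 merges into node 0) — and find the resistance seen between A (node 1) and B (node 3).
Reduce the network between node 1 (A) and node 3 (B) by series/parallel combination:
  Rp1 = R1 ‖ R2 (parallel, both between nodes 0 and 1) = 1/(1/910 + 1/5.1) = 5.072 Ω
  Rp2 = R3 ‖ R4 (parallel, both between nodes 0 and 3) = 1/(1/910 + 1/1000) = 476.4 Ω
  Rs1 = Rp1 + Rp2 (series, joined only at node 0) = 5.072 + 476.4 = 481.5 Ω
  Rp3 = R5 ‖ Rs1 (parallel, both between nodes 1 and 3) = 1/(1/2.7 + 1/481.5) = 2.685 Ω
R_th = 2.685 Ω
I_n = V_th/R_th = -0.04333/2.685 = -0.01614 A, and R_n = R_th = 2.685 Ω

Final answer: I_n = -0.01614 A, R_n = 2.685 Ω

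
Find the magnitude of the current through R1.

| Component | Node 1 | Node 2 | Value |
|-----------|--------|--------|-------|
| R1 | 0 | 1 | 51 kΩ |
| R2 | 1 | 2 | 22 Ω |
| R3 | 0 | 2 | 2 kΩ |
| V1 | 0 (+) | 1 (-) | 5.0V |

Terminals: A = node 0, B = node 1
Nodal analysis, taking node 1 as the 0 V reference.
Source V1 fixes V_0 = 5 V.
KCL at each unknown node (sum of currents leaving = 0; resistances in Ω):
  Node 2: (V_2 - 0)/22 + (V_2 - 5)/2000 = 0
Collecting terms: 0.04595 × V_2 = 0.0025  =>  V_2 = 0.0544 V
I_R1 = (V_0 - V_1)/R1 = (5 - 0)/51000 = 0.00009804 A
|I_R1| = 0.00009804 A

Final answer: |I_R1| = 9.804e-05 A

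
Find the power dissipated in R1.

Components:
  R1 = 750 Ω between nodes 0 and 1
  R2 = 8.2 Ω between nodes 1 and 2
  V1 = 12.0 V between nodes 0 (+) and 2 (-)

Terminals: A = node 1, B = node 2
Nodal analysis, taking node 2 as the 0 V reference.
Source V1 fixes V_0 = 12 V.
KCL at each unknown node (sum of currents leaving = 0; resistances in Ω):
  Node 1: (V_1 - 12)/750 + (V_1 - 0)/8.2 = 0
Collecting terms: 0.1233 × V_1 = 0.016  =>  V_1 = 0.1298 V
I_R1 = (V_0 - V_1)/R1 = (12 - 0.1298)/750 = 0.01583 A
P_R1 = I_R1² × R1 = (0.01583)² × 750 = 0.1879 W

Final answer: 0.1879 W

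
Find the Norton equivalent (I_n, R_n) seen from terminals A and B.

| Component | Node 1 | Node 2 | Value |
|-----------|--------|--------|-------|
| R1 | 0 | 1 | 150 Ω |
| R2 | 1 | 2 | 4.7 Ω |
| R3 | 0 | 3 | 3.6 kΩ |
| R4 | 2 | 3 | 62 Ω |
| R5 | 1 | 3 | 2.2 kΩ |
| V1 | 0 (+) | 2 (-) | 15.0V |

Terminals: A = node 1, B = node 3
Find the Thévenin equivalent first; then I_n = V_th/R_th and R_n = R_th.
Step 1 — V_th is the open-circuit voltage V_A - V_B (nothing connected across the terminals).
Nodal analysis, taking node 2 as the 0 V reference.
Source V1 fixes V_0 = 15 V.
KCL at each unknown node (sum of currents leaving = 0; resistances in Ω):
  Node 1: (V_1 - 15)/150 + (V_1 - 0)/4.7 + (V_1 - V_3)/2200 = 0
  Node 3: (V_3 - 15)/3600 + (V_3 - 0)/62 + (V_3 - V_1)/2200 = 0
Collecting terms (coefficients in siemens):
  0.2199·V_1 - 0.0004545·V_3 = 0.1
  0.01686·V_3 - 0.0004545·V_1 = 0.004167
Determinant D = (0.2199)(0.01686) - (-0.0004545)(-0.0004545) = 0.003707
V_1 = [(0.1)(0.01686) - (-0.0004545)(0.004167)]/D = 0.4553 V
V_3 = [(0.2199)(0.004167) - (0.1)(-0.0004545)]/D = 0.2594 V
V_th = V_1 - V_3 = 0.4553 - 0.2594 = 0.1959 V
Step 2 — R_th: zero the source — replace V1 by a short circuit (node 2 merges into node 0) — and find the resistance seen between A (node 1) and B (node 3).
Reduce the network between node 1 (A) and node 3 (B) by series/parallel combination:
  Rp1 = R1 ‖ R2 (parallel, both between nodes 0 and 1) = 1/(1/150 + 1/4.7) = 4.557 Ω
  Rp2 = R3 ‖ R4 (parallel, both between nodes 0 and 3) = 1/(1/3600 + 1/62) = 60.95 Ω
  Rs1 = Rp1 + Rp2 (series, joined only at node 0) = 4.557 + 60.95 = 65.51 Ω
  Rp3 = R5 ‖ Rs1 (parallel, both between nodes 1 and 3) = 1/(1/2200 + 1/65.51) = 63.61 Ω
R_th = 63.61 Ω
I_n = V_th/R_th = 0.1959/63.61 = 0.00308 A, and R_n = R_th = 63.61 Ω

Final answer: I_n = 0.00308 A, R_n = 63.61 Ω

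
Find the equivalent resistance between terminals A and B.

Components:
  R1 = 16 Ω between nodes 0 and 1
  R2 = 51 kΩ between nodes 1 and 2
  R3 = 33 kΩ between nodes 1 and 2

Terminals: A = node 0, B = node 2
Reduce the network between node 0 (A) and node 2 (B) by series/parallel combination:
  Rp1 = R2 ‖ R3 (parallel, both between nodes 1 and 2) = 1/(1/51000 + 1/33000) = 20040 Ω
  Rs1 = R1 + Rp1 (series, joined only at node 1) = 16 + 20040 = 20050 Ω
R_eq = 20.05 kΩ

Final answer: 20.05 kΩ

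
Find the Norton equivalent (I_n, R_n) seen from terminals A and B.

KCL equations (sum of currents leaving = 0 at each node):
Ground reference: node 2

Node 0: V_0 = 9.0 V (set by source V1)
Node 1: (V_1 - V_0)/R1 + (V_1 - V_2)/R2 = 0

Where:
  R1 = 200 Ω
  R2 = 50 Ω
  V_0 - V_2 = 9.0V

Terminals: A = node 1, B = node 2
Find the Thévenin equivalent first; then I_n = V_th/R_th and R_n = R_th.
Step 1 — V_th is the open-circuit voltage V_A - V_B (nothing connected across the terminals).
Nodal analysis, taking node 2 as the 0 V reference.
Source V1 fixes V_0 = 9 V.
KCL at each unknown node (sum of currents leaving = 0; resistances in Ω):
  Node 1: (V_1 - 9)/200 + (V_1 - 0)/50 = 0
Collecting terms: 0.025 × V_1 = 0.045  =>  V_1 = 1.8 V
V_th = V_1 - V_2 = 1.8 - 0 = 1.8 V
Step 2 — R_th: zero the source — replace V1 by a short circuit (node 2 merges into node 0) — and find the resistance seen between A (node 1) and B (node 0).
Reduce the network between node 1 (A) and node 0 (B) by series/parallel combination:
  Rp1 = R1 ‖ R2 (parallel, both between nodes 0 and 1) = 1/(1/200 + 1/50) = 40 Ω
R_th = 40 Ω
I_n = V_th/R_th = 1.8/40 = 0.045 A, and R_n = R_th = 40 Ω

Final answer: I_n = 0.045 A, R_n = 40 Ω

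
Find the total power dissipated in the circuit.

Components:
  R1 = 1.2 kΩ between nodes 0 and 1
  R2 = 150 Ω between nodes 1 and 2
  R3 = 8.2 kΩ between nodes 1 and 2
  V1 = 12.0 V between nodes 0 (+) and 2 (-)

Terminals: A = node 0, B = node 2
Nodal analysis, taking node 2 as the 0 V reference.
Source V1 fixes V_0 = 12 V.
KCL at each unknown node (sum of currents leaving = 0; resistances in Ω):
  Node 1: (V_1 - 12)/1200 + (V_1 - 0)/150 + (V_1 - 0)/8200 = 0
Collecting terms: 0.007622 × V_1 = 0.01  =>  V_1 = 1.312 V
Power in each resistor, P = (ΔV)²/R:
  P_R1 = (12 - 1.312)²/1200 = 0.09519 W
  P_R2 = (1.312 - 0)²/150 = 0.01148 W
  P_R3 = (1.312 - 0)²/8200 = 0.0002099 W
P_total = P_R1 + P_R2 + P_R3 = 0.1069 W

Final answer: 0.1069 W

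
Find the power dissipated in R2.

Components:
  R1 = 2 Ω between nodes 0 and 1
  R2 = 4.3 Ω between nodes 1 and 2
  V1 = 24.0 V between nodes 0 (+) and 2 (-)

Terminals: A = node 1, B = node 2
Nodal analysis, taking node 2 as the 0 V reference.
Source V1 fixes V_0 = 24 V.
KCL at each unknown node (sum of currents leaving = 0; resistances in Ω):
  Node 1: (V_1 - 24)/2 + (V_1 - 0)/4.3 = 0
Collecting terms: 0.7326 × V_1 = 12  =>  V_1 = 16.38 V
I_R2 = (V_1 - V_2)/R2 = (16.38 - 0)/4.3 = 3.81 A
P_R2 = I_R2² × R2 = (3.81)² × 4.3 = 62.4 W

Final answer: 62.4 W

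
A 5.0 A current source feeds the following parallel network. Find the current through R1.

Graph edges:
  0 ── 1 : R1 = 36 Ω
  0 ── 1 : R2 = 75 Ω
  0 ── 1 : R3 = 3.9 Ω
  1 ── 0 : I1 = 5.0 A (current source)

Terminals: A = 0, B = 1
All resistors sit directly between nodes 0 and 1, so they are in parallel and share one voltage V; the full source current 5 A splits among them.
1/R_par = 1/36 + 1/75 + 1/3.9 = 0.2975 S  =>  R_par = 3.361 Ω
V = I × R_par = 5 × 3.361 = 16.81 V
I_R1 = V/R1 = 16.81/36 = 0.4668 A

Final answer: 0.4668 A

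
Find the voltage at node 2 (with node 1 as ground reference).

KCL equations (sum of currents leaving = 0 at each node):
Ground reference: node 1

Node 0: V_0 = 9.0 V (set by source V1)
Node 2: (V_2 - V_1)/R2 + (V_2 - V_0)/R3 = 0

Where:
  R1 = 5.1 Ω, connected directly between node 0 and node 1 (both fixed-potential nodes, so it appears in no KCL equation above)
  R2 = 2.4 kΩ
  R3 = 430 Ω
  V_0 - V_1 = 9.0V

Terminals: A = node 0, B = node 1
Nodal analysis, taking node 1 as the 0 V reference.
Source V1 fixes V_0 = 9 V.
KCL at each unknown node (sum of currents leaving = 0; resistances in Ω):
  Node 2: (V_2 - 0)/2400 + (V_2 - 9)/430 = 0
Collecting terms: 0.002742 × V_2 = 0.02093  =>  V_2 = 7.633 V
The requested potential is V_2 = 7.633 V.

Final answer: V_2 = 7.633 V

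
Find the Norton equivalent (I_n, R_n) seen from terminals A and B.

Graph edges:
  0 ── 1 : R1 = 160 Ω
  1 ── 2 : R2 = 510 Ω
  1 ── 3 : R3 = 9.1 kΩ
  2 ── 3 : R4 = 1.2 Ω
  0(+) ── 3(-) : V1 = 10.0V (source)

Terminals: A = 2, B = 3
Find the Thévenin equivalent first; then I_n = V_th/R_th and R_n = R_th.
Step 1 — V_th is the open-circuit voltage V_A - V_B (nothing connected across the terminals).
Nodal analysis, taking node 3 as the 0 V reference.
Source V1 fixes V_0 = 10 V.
KCL at each unknown node (sum of currents leaving = 0; resistances in Ω):
  Node 1: (V_1 - 10)/160 + (V_1 - V_2)/510 + (V_1 - 0)/9100 = 0
  Node 2: (V_2 - V_1)/510 + (V_2 - 0)/1.2 = 0
Collecting terms (coefficients in siemens):
  0.008321·V_1 - 0.001961·V_2 = 0.0625
  0.8353·V_2 - 0.001961·V_1 = 0
Determinant D = (0.008321)(0.8353) - (-0.001961)(-0.001961) = 0.006946
V_1 = [(0.0625)(0.8353) - (-0.001961)(0)]/D = 7.516 V
V_2 = [(0.008321)(0) - (0.0625)(-0.001961)]/D = 0.01764 V
V_th = V_2 - V_3 = 0.01764 - 0 = 0.01764 V
Step 2 — R_th: zero the source — replace V1 by a short circuit (node 3 merges into node 0) — and find the resistance seen between A (node 2) and B (node 0).
Reduce the network between node 2 (A) and node 0 (B) by series/parallel combination:
  Rp1 = R1 ‖ R3 (parallel, both between nodes 0 and 1) = 1/(1/160 + 1/9100) = 157.2 Ω
  Rs1 = R2 + Rp1 (series, joined only at node 1) = 510 + 157.2 = 667.2 Ω
  Rp2 = R4 ‖ Rs1 (parallel, both between nodes 0 and 2) = 1/(1/1.2 + 1/667.2) = 1.198 Ω
R_th = 1.198 Ω
I_n = V_th/R_th = 0.01764/1.198 = 0.01473 A, and R_n = R_th = 1.198 Ω

Final answer: I_n = 0.01473 A, R_n = 1.198 Ω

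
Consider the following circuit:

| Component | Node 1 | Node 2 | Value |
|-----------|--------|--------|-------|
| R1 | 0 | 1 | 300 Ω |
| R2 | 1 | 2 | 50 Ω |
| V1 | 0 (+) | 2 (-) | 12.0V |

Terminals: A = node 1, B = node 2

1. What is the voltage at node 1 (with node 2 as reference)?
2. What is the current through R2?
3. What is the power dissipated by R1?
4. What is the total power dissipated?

Nodal analysis, taking node 2 as the 0 V reference.
Source V1 fixes V_0 = 12 V.
KCL at each unknown node (sum of currents leaving = 0; resistances in Ω):
  Node 1: (V_1 - 12)/300 + (V_1 - 0)/50 = 0
Collecting terms: 0.02333 × V_1 = 0.04  =>  V_1 = 1.714 V
Part 1:
  Read off the nodal solution: V_1 = 1.714 V
Part 2:
  I_R2 = (V_1 - V_2)/R2 = (1.714 - 0)/50 = 0.03429 A
  Magnitude: I_R2 = 0.03429 A
Part 3:
  I_R1 = (V_0 - V_1)/R1 = (12 - 1.714)/300 = 0.03429 A
  P_R1 = I_R1² × R1 = (0.03429)² × 300 = 0.3527 W
Part 4:
  Power in each resistor, P = (ΔV)²/R:
    P_R1 = (12 - 1.714)²/300 = 0.3527 W
    P_R2 = (1.714 - 0)²/50 = 0.05878 W
  P_total = P_R1 + P_R2 = 0.4114 W

Final answers:
1. V_1 = 1.714 V
2. I_R2 = 0.03429 A
3. P_R1 = 0.3527 W
4. P_total = 0.4114 W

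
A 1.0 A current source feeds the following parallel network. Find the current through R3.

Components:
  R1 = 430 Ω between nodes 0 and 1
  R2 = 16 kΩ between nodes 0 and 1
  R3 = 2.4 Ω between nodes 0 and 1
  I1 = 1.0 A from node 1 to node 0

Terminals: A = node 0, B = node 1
All resistors sit directly between nodes 0 and 1, so they are in parallel and share one voltage V; the full source current 1 A splits among them.
1/R_par = 1/430 + 1/16000 + 1/2.4 = 0.4191 S  =>  R_par = 2.386 Ω
V = I × R_par = 1 × 2.386 = 2.386 V
I_R3 = V/R3 = 2.386/2.4 = 0.9943 A

Final answer: 0.9943 A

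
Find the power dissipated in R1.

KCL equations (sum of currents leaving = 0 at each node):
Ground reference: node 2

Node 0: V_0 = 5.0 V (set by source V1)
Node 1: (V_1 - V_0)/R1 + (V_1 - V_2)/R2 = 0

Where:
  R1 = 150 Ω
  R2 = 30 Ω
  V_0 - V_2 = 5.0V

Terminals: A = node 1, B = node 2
Nodal analysis, taking node 2 as the 0 V reference.
Source V1 fixes V_0 = 5 V.
KCL at each unknown node (sum of currents leaving = 0; resistances in Ω):
  Node 1: (V_1 - 5)/150 + (V_1 - 0)/30 = 0
Collecting terms: 0.04 × V_1 = 0.03333  =>  V_1 = 0.8333 V
I_R1 = (V_0 - V_1)/R1 = (5 - 0.8333)/150 = 0.02778 A
P_R1 = I_R1² × R1 = (0.02778)² × 150 = 0.1157 W

Final answer: 0.1157 W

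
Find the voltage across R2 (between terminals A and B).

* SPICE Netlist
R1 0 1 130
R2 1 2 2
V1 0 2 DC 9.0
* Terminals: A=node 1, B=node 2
R1 and R2 are in series across V1 (node 0 → node 1 → node 2), and the output A–B is taken across R2, so this is a voltage divider.
Series current: I = V1/(R1 + R2) = 9/(130 + 2) = 9/132 = 0.06818 A
V_R2 = I × R2 = V1 × R2/(R1 + R2) = 9 × 2/132 = 0.1364 V

Final answer: 0.1364 V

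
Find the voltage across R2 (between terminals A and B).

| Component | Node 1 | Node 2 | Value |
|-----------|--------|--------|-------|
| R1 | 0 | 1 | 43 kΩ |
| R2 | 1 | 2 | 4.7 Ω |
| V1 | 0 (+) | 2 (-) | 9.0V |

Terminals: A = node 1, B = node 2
R1 and R2 are in series across V1 (node 0 → node 1 → node 2), and the output A–B is taken across R2, so this is a voltage divider.
Series current: I = V1/(R1 + R2) = 9/(43000 + 4.7) = 9/43000 = 0.0002093 A
V_R2 = I × R2 = V1 × R2/(R1 + R2) = 9 × 4.7/43000 = 0.0009836 V

Final answer: 0.0009836 V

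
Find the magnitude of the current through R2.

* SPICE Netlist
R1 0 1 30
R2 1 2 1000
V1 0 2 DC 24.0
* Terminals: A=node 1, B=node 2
Nodal analysis, taking node 2 as the 0 V reference.
Source V1 fixes V_0 = 24 V.
KCL at each unknown node (sum of currents leaving = 0; resistances in Ω):
  Node 1: (V_1 - 24)/30 + (V_1 - 0)/1000 = 0
Collecting terms: 0.03433 × V_1 = 0.8  =>  V_1 = 23.3 V
I_R2 = (V_1 - V_2)/R2 = (23.3 - 0)/1000 = 0.0233 A
|I_R2| = 0.0233 A

Final answer: |I_R2| = 0.0233 A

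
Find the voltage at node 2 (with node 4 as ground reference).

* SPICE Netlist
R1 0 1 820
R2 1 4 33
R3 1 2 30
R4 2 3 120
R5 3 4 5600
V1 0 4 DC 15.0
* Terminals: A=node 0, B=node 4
Nodal analysis, taking node 4 as the 0 V reference.
Source V1 fixes V_0 = 15 V.
KCL at each unknown node (sum of currents leaving = 0; resistances in Ω):
  Node 1: (V_1 - 15)/820 + (V_1 - 0)/33 + (V_1 - V_2)/30 = 0
  Node 2: (V_2 - V_1)/30 + (V_2 - V_3)/120 = 0
  Node 3: (V_3 - V_2)/120 + (V_3 - 0)/5600 = 0
Collecting terms (coefficients in siemens):
  0.06486·V_1 - 0.03333·V_2 = 0.01829
  0.04167·V_2 - 0.03333·V_1 - 0.008333·V_3 = 0
  0.008512·V_3 - 0.008333·V_2 = 0
Solving these 3 simultaneous equations (Gaussian elimination) gives:
  V_1 = 0.5771 V, V_2 = 0.5741 V, V_3 = 0.5621 V
The requested potential is V_2 = 0.5741 V.

Final answer: V_2 = 0.5741 V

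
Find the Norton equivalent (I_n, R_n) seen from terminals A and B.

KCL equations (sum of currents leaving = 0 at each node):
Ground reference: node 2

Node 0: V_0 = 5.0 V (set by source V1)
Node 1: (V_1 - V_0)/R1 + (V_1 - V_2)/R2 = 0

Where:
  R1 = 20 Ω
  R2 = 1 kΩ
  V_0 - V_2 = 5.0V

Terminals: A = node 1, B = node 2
Find the Thévenin equivalent first; then I_n = V_th/R_th and R_n = R_th.
Step 1 — V_th is the open-circuit voltage V_A - V_B (nothing connected across the terminals).
Nodal analysis, taking node 2 as the 0 V reference.
Source V1 fixes V_0 = 5 V.
KCL at each unknown node (sum of currents leaving = 0; resistances in Ω):
  Node 1: (V_1 - 5)/20 + (V_1 - 0)/1000 = 0
Collecting terms: 0.051 × V_1 = 0.25  =>  V_1 = 4.902 V
V_th = V_1 - V_2 = 4.902 - 0 = 4.902 V
Step 2 — R_th: zero the source — replace V1 by a short circuit (node 2 merges into node 0) — and find the resistance seen between A (node 1) and B (node 0).
Reduce the network between node 1 (A) and node 0 (B) by series/parallel combination:
  Rp1 = R1 ‖ R2 (parallel, both between nodes 0 and 1) = 1/(1/20 + 1/1000) = 19.61 Ω
R_th = 19.61 Ω
I_n = V_th/R_th = 4.902/19.61 = 0.25 A, and R_n = R_th = 19.61 Ω

Final answer: I_n = 0.25 A, R_n = 19.61 Ω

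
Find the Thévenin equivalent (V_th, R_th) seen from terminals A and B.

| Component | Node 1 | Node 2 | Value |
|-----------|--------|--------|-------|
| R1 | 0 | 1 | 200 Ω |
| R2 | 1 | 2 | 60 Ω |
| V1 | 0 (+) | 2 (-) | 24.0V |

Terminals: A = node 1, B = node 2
Step 1 — V_th is the open-circuit voltage V_A - V_B (nothing connected across the terminals).
Nodal analysis, taking node 2 as the 0 V reference.
Source V1 fixes V_0 = 24 V.
KCL at each unknown node (sum of currents leaving = 0; resistances in Ω):
  Node 1: (V_1 - 24)/200 + (V_1 - 0)/60 = 0
Collecting terms: 0.02167 × V_1 = 0.12  =>  V_1 = 5.538 V
V_th = V_1 - V_2 = 5.538 - 0 = 5.538 V
Step 2 — R_th: zero the source — replace V1 by a short circuit (node 2 merges into node 0) — and find the resistance seen between A (node 1) and B (node 0).
Reduce the network between node 1 (A) and node 0 (B) by series/parallel combination:
  Rp1 = R1 ‖ R2 (parallel, both between nodes 0 and 1) = 1/(1/200 + 1/60) = 46.15 Ω
R_th = 46.15 Ω

Final answer: V_th = 5.538 V, R_th = 46.15 Ω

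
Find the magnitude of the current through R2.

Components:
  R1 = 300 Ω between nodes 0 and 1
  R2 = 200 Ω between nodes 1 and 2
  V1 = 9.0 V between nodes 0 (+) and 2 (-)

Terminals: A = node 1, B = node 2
Nodal analysis, taking node 2 as the 0 V reference.
Source V1 fixes V_0 = 9 V.
KCL at each unknown node (sum of currents leaving = 0; resistances in Ω):
  Node 1: (V_1 - 9)/300 + (V_1 - 0)/200 = 0
Collecting terms: 0.008333 × V_1 = 0.03  =>  V_1 = 3.6 V
I_R2 = (V_1 - V_2)/R2 = (3.6 - 0)/200 = 0.018 A
|I_R2| = 0.018 A

Final answer: |I_R2| = 0.018 A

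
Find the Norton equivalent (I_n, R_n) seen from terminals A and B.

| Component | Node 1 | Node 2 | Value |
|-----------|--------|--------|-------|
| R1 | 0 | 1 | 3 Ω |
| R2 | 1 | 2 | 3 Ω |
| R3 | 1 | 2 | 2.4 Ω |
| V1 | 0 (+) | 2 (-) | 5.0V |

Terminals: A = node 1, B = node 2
Find the Thévenin equivalent first; then I_n = V_th/R_th and R_n = R_th.
Step 1 — V_th is the open-circuit voltage V_A - V_B (nothing connected across the terminals).
Nodal analysis, taking node 2 as the 0 V reference.
Source V1 fixes V_0 = 5 V.
KCL at each unknown node (sum of currents leaving = 0; resistances in Ω):
  Node 1: (V_1 - 5)/3 + (V_1 - 0)/3 + (V_1 - 0)/2.4 = 0
Collecting terms: 1.083 × V_1 = 1.667  =>  V_1 = 1.538 V
V_th = V_1 - V_2 = 1.538 - 0 = 1.538 V
Step 2 — R_th: zero the source — replace V1 by a short circuit (node 2 merges into node 0) — and find the resistance seen between A (node 1) and B (node 0).
Reduce the network between node 1 (A) and node 0 (B) by series/parallel combination:
  Rp1 = R1 ‖ R2 ‖ R3 (parallel, all between nodes 0 and 1) = 1/(1/3 + 1/3 + 1/2.4) = 0.9231 Ω
R_th = 0.9231 Ω
I_n = V_th/R_th = 1.538/0.9231 = 1.667 A, and R_n = R_th = 0.9231 Ω

Final answer: I_n = 1.667 A, R_n = 0.9231 Ω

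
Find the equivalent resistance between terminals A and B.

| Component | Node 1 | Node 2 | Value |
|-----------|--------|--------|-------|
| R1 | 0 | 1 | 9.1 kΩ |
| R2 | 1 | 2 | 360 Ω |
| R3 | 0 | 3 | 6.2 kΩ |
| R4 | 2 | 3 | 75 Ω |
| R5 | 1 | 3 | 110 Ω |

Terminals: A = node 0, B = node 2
The network is not a plain series/parallel combination. Inject a 1 A test current into terminal A (node 0) and return it from terminal B (node 2); then R_eq = V_A / (1 A).
Nodal analysis, taking node 2 as the 0 V reference.
Current source I_test pushes 1 A into node 0 and draws it out of node 2.
KCL at each unknown node (sum of currents leaving = 0; resistances in Ω):
  Node 0: (V_0 - V_1)/9100 + (V_0 - V_3)/6200 - 1 = 0
  Node 1: (V_1 - V_0)/9100 + (V_1 - 0)/360 + (V_1 - V_3)/110 = 0
  Node 3: (V_3 - V_0)/6200 + (V_3 - V_1)/110 + (V_3 - 0)/75 = 0
Collecting terms (coefficients in siemens):
  0.0002712·V_0 - 0.0001099·V_1 - 0.0001613·V_3 = 1
  0.01198·V_1 - 0.0001099·V_0 - 0.009091·V_3 = 0
  0.02259·V_3 - 0.0001613·V_0 - 0.009091·V_1 = 0
Solving these 3 simultaneous equations (Gaussian elimination) gives:
  V_0 = 3754 V, V_1 = 78.89 V, V_3 = 58.56 V
R_eq = V_0 / 1 A = 3754 Ω = 3.754 kΩ

Final answer: 3.754 kΩ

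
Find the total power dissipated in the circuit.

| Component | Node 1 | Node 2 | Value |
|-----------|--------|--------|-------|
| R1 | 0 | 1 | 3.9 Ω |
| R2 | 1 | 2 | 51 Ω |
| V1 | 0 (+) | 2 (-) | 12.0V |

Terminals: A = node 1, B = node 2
Nodal analysis, taking node 2 as the 0 V reference.
Source V1 fixes V_0 = 12 V.
KCL at each unknown node (sum of currents leaving = 0; resistances in Ω):
  Node 1: (V_1 - 12)/3.9 + (V_1 - 0)/51 = 0
Collecting terms: 0.276 × V_1 = 3.077  =>  V_1 = 11.15 V
Power in each resistor, P = (ΔV)²/R:
  P_R1 = (12 - 11.15)²/3.9 = 0.1863 W
  P_R2 = (11.15 - 0)²/51 = 2.437 W
P_total = P_R1 + P_R2 = 2.623 W

Final answer: 2.623 W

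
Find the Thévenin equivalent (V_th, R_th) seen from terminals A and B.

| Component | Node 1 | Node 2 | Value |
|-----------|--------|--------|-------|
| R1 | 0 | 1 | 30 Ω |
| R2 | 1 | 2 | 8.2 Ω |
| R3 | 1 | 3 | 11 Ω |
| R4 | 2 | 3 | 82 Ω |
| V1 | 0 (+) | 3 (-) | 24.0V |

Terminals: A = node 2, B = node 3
Step 1 — V_th is the open-circuit voltage V_A - V_B (nothing connected across the terminals).
Nodal analysis, taking node 3 as the 0 V reference.
Source V1 fixes V_0 = 24 V.
KCL at each unknown node (sum of currents leaving = 0; resistances in Ω):
  Node 1: (V_1 - 24)/30 + (V_1 - V_2)/8.2 + (V_1 - 0)/11 = 0
  Node 2: (V_2 - V_1)/8.2 + (V_2 - 0)/82 = 0
Collecting terms (coefficients in siemens):
  0.2462·V_1 - 0.122·V_2 = 0.8
  0.1341·V_2 - 0.122·V_1 = 0
Determinant D = (0.2462)(0.1341) - (-0.122)(-0.122) = 0.01815
V_1 = [(0.8)(0.1341) - (-0.122)(0)]/D = 5.912 V
V_2 = [(0.2462)(0) - (0.8)(-0.122)]/D = 5.374 V
V_th = V_2 - V_3 = 5.374 - 0 = 5.374 V
Step 2 — R_th: zero the source — replace V1 by a short circuit (node 3 merges into node 0) — and find the resistance seen between A (node 2) and B (node 0).
Reduce the network between node 2 (A) and node 0 (B) by series/parallel combination:
  Rp1 = R1 ‖ R3 (parallel, both between nodes 0 and 1) = 1/(1/30 + 1/11) = 8.049 Ω
  Rs1 = R2 + Rp1 (series, joined only at node 1) = 8.2 + 8.049 = 16.25 Ω
  Rp2 = R4 ‖ Rs1 (parallel, both between nodes 0 and 2) = 1/(1/82 + 1/16.25) = 13.56 Ω
R_th = 13.56 Ω

Final answer: V_th = 5.374 V, R_th = 13.56 Ω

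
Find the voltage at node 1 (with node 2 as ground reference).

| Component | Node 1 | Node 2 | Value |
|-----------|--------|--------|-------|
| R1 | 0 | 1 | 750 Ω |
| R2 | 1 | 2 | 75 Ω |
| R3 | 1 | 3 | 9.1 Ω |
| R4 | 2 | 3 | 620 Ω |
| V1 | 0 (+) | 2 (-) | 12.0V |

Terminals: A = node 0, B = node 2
Nodal analysis, taking node 2 as the 0 V reference.
Source V1 fixes V_0 = 12 V.
KCL at each unknown node (sum of currents leaving = 0; resistances in Ω):
  Node 1: (V_1 - 12)/750 + (V_1 - 0)/75 + (V_1 - V_3)/9.1 = 0
  Node 3: (V_3 - V_1)/9.1 + (V_3 - 0)/620 = 0
Collecting terms (coefficients in siemens):
  0.1246·V_1 - 0.1099·V_3 = 0.016
  0.1115·V_3 - 0.1099·V_1 = 0
Determinant D = (0.1246)(0.1115) - (-0.1099)(-0.1099) = 0.001813
V_1 = [(0.016)(0.1115) - (-0.1099)(0)]/D = 0.9842 V
V_3 = [(0.1246)(0) - (0.016)(-0.1099)]/D = 0.97 V
The requested potential is V_1 = 0.9842 V.

Final answer: V_1 = 0.9842 V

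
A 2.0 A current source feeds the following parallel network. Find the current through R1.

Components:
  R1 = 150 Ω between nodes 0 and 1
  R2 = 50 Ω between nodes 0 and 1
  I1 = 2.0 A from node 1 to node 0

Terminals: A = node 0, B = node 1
All resistors sit directly between nodes 0 and 1, so they are in parallel and share one voltage V; the full source current 2 A splits among them.
1/R_par = 1/150 + 1/50 = 0.02667 S  =>  R_par = 37.5 Ω
V = I × R_par = 2 × 37.5 = 75 V
I_R1 = V/R1 = 75/150 = 0.5 A

Final answer: 0.5 A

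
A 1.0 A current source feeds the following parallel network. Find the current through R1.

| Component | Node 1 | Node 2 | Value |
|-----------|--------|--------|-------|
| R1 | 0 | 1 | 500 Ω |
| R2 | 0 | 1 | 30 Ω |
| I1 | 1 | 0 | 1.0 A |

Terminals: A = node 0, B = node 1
All resistors sit directly between nodes 0 and 1, so they are in parallel and share one voltage V; the full source current 1 A splits among them.
1/R_par = 1/500 + 1/30 = 0.03533 S  =>  R_par = 28.3 Ω
V = I × R_par = 1 × 28.3 = 28.3 V
I_R1 = V/R1 = 28.3/500 = 0.0566 A

Final answer: 0.0566 A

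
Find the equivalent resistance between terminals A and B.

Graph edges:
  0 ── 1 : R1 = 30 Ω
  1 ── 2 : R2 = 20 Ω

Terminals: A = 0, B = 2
Reduce the network between node 0 (A) and node 2 (B) by series/parallel combination:
  Rs1 = R1 + R2 (series, joined only at node 1) = 30 + 20 = 50 Ω
R_eq = 50 Ω

Final answer: 50 Ω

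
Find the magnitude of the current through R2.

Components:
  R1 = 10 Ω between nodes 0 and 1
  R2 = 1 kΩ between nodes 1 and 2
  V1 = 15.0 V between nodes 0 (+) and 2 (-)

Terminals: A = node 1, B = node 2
Nodal analysis, taking node 2 as the 0 V reference.
Source V1 fixes V_0 = 15 V.
KCL at each unknown node (sum of currents leaving = 0; resistances in Ω):
  Node 1: (V_1 - 15)/10 + (V_1 - 0)/1000 = 0
Collecting terms: 0.101 × V_1 = 1.5  =>  V_1 = 14.85 V
I_R2 = (V_1 - V_2)/R2 = (14.85 - 0)/1000 = 0.01485 A
|I_R2| = 0.01485 A

Final answer: |I_R2| = 0.01485 A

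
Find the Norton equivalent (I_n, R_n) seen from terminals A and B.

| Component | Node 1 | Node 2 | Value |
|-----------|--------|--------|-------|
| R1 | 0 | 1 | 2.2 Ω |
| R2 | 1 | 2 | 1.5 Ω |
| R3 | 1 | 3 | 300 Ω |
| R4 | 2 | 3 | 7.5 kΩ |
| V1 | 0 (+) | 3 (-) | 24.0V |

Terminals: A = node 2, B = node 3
Find the Thévenin equivalent first; then I_n = V_th/R_th and R_n = R_th.
Step 1 — V_th is the open-circuit voltage V_A - V_B (nothing connected across the terminals).
Nodal analysis, taking node 3 as the 0 V reference.
Source V1 fixes V_0 = 24 V.
KCL at each unknown node (sum of currents leaving = 0; resistances in Ω):
  Node 1: (V_1 - 24)/2.2 + (V_1 - V_2)/1.5 + (V_1 - 0)/300 = 0
  Node 2: (V_2 - V_1)/1.5 + (V_2 - 0)/7500 = 0
Collecting terms (coefficients in siemens):
  1.125·V_1 - 0.6667·V_2 = 10.91
  0.6668·V_2 - 0.6667·V_1 = 0
Determinant D = (1.125)(0.6668) - (-0.6667)(-0.6667) = 0.3054
V_1 = [(10.91)(0.6668) - (-0.6667)(0)]/D = 23.82 V
V_2 = [(1.125)(0) - (10.91)(-0.6667)]/D = 23.81 V
V_th = V_2 - V_3 = 23.81 - 0 = 23.81 V
Step 2 — R_th: zero the source — replace V1 by a short circuit (node 3 merges into node 0) — and find the resistance seen between A (node 2) and B (node 0).
Reduce the network between node 2 (A) and node 0 (B) by series/parallel combination:
  Rp1 = R1 ‖ R3 (parallel, both between nodes 0 and 1) = 1/(1/2.2 + 1/300) = 2.184 Ω
  Rs1 = R2 + Rp1 (series, joined only at node 1) = 1.5 + 2.184 = 3.684 Ω
  Rp2 = R4 ‖ Rs1 (parallel, both between nodes 0 and 2) = 1/(1/7500 + 1/3.684) = 3.682 Ω
R_th = 3.682 Ω
I_n = V_th/R_th = 23.81/3.682 = 6.467 A, and R_n = R_th = 3.682 Ω

Final answer: I_n = 6.467 A, R_n = 3.682 Ω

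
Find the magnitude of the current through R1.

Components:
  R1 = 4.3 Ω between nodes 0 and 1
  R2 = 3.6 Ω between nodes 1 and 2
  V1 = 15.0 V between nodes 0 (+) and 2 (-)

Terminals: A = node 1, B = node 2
Nodal analysis, taking node 2 as the 0 V reference.
Source V1 fixes V_0 = 15 V.
KCL at each unknown node (sum of currents leaving = 0; resistances in Ω):
  Node 1: (V_1 - 15)/4.3 + (V_1 - 0)/3.6 = 0
Collecting terms: 0.5103 × V_1 = 3.488  =>  V_1 = 6.835 V
I_R1 = (V_0 - V_1)/R1 = (15 - 6.835)/4.3 = 1.899 A
|I_R1| = 1.899 A

Final answer: |I_R1| = 1.899 A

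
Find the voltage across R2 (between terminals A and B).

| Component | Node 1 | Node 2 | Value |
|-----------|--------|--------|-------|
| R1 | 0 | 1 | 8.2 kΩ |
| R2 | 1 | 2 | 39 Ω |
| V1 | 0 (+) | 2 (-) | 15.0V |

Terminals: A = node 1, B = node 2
R1 and R2 are in series across V1 (node 0 → node 1 → node 2), and the output A–B is taken across R2, so this is a voltage divider.
Series current: I = V1/(R1 + R2) = 15/(8200 + 39) = 15/8239 = 0.001821 A
V_R2 = I × R2 = V1 × R2/(R1 + R2) = 15 × 39/8239 = 0.071 V

Final answer: 0.071 V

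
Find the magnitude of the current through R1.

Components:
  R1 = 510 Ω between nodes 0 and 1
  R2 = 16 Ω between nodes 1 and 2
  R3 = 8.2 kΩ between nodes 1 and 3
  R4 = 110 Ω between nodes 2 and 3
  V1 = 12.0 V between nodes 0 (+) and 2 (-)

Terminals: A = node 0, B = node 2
Nodal analysis, taking node 2 as the 0 V reference.
Source V1 fixes V_0 = 12 V.
KCL at each unknown node (sum of currents leaving = 0; resistances in Ω):
  Node 1: (V_1 - 12)/510 + (V_1 - 0)/16 + (V_1 - V_3)/8200 = 0
  Node 3: (V_3 - V_1)/8200 + (V_3 - 0)/110 = 0
Collecting terms (coefficients in siemens):
  0.06458·V_1 - 0.000122·V_3 = 0.02353
  0.009213·V_3 - 0.000122·V_1 = 0
Determinant D = (0.06458)(0.009213) - (-0.000122)(-0.000122) = 0.000595
V_1 = [(0.02353)(0.009213) - (-0.000122)(0)]/D = 0.3643 V
V_3 = [(0.06458)(0) - (0.02353)(-0.000122)]/D = 0.004823 V
I_R1 = (V_0 - V_1)/R1 = (12 - 0.3643)/510 = 0.02282 A
|I_R1| = 0.02282 A

Final answer: |I_R1| = 0.02282 A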